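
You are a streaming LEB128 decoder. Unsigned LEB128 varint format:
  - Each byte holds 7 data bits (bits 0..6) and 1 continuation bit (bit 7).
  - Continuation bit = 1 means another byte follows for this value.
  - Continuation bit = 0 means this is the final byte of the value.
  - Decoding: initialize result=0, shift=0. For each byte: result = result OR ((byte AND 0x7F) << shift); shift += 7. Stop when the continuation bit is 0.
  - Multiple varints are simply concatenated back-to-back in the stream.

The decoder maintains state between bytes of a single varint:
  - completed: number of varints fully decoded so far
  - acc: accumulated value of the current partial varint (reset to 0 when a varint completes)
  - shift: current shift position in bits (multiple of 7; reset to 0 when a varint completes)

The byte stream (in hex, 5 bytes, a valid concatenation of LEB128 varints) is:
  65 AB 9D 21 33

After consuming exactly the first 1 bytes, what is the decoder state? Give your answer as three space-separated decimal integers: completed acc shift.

byte[0]=0x65 cont=0 payload=0x65: varint #1 complete (value=101); reset -> completed=1 acc=0 shift=0

Answer: 1 0 0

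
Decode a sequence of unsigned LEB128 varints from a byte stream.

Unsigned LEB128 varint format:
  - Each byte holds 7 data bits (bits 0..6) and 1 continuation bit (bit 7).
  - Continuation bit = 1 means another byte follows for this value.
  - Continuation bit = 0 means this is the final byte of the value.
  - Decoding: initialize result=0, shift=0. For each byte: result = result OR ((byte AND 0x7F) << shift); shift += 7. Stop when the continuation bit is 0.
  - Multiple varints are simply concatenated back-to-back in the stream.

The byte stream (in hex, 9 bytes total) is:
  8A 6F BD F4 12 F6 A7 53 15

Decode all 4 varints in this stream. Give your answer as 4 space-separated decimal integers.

Answer: 14218 309821 1364982 21

Derivation:
  byte[0]=0x8A cont=1 payload=0x0A=10: acc |= 10<<0 -> acc=10 shift=7
  byte[1]=0x6F cont=0 payload=0x6F=111: acc |= 111<<7 -> acc=14218 shift=14 [end]
Varint 1: bytes[0:2] = 8A 6F -> value 14218 (2 byte(s))
  byte[2]=0xBD cont=1 payload=0x3D=61: acc |= 61<<0 -> acc=61 shift=7
  byte[3]=0xF4 cont=1 payload=0x74=116: acc |= 116<<7 -> acc=14909 shift=14
  byte[4]=0x12 cont=0 payload=0x12=18: acc |= 18<<14 -> acc=309821 shift=21 [end]
Varint 2: bytes[2:5] = BD F4 12 -> value 309821 (3 byte(s))
  byte[5]=0xF6 cont=1 payload=0x76=118: acc |= 118<<0 -> acc=118 shift=7
  byte[6]=0xA7 cont=1 payload=0x27=39: acc |= 39<<7 -> acc=5110 shift=14
  byte[7]=0x53 cont=0 payload=0x53=83: acc |= 83<<14 -> acc=1364982 shift=21 [end]
Varint 3: bytes[5:8] = F6 A7 53 -> value 1364982 (3 byte(s))
  byte[8]=0x15 cont=0 payload=0x15=21: acc |= 21<<0 -> acc=21 shift=7 [end]
Varint 4: bytes[8:9] = 15 -> value 21 (1 byte(s))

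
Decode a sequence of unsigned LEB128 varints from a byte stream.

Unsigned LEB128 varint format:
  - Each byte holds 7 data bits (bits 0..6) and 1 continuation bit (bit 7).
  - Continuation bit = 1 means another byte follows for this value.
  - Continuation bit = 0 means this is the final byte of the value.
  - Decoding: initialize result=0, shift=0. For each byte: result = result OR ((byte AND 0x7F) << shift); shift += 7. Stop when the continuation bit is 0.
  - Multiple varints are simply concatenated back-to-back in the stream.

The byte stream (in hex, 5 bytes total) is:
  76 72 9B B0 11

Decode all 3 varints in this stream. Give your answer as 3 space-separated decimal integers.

Answer: 118 114 284699

Derivation:
  byte[0]=0x76 cont=0 payload=0x76=118: acc |= 118<<0 -> acc=118 shift=7 [end]
Varint 1: bytes[0:1] = 76 -> value 118 (1 byte(s))
  byte[1]=0x72 cont=0 payload=0x72=114: acc |= 114<<0 -> acc=114 shift=7 [end]
Varint 2: bytes[1:2] = 72 -> value 114 (1 byte(s))
  byte[2]=0x9B cont=1 payload=0x1B=27: acc |= 27<<0 -> acc=27 shift=7
  byte[3]=0xB0 cont=1 payload=0x30=48: acc |= 48<<7 -> acc=6171 shift=14
  byte[4]=0x11 cont=0 payload=0x11=17: acc |= 17<<14 -> acc=284699 shift=21 [end]
Varint 3: bytes[2:5] = 9B B0 11 -> value 284699 (3 byte(s))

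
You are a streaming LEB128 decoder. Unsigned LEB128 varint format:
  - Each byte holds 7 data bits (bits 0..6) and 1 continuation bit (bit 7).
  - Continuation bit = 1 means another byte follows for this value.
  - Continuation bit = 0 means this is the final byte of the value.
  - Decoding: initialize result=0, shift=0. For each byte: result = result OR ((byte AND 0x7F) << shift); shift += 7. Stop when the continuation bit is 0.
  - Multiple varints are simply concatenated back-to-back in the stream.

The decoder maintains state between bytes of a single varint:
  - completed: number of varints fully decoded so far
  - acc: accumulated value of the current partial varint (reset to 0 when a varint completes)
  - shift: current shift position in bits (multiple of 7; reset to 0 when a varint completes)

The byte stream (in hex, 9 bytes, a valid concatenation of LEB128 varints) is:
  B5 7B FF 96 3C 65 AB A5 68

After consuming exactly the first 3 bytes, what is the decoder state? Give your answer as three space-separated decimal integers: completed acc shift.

byte[0]=0xB5 cont=1 payload=0x35: acc |= 53<<0 -> completed=0 acc=53 shift=7
byte[1]=0x7B cont=0 payload=0x7B: varint #1 complete (value=15797); reset -> completed=1 acc=0 shift=0
byte[2]=0xFF cont=1 payload=0x7F: acc |= 127<<0 -> completed=1 acc=127 shift=7

Answer: 1 127 7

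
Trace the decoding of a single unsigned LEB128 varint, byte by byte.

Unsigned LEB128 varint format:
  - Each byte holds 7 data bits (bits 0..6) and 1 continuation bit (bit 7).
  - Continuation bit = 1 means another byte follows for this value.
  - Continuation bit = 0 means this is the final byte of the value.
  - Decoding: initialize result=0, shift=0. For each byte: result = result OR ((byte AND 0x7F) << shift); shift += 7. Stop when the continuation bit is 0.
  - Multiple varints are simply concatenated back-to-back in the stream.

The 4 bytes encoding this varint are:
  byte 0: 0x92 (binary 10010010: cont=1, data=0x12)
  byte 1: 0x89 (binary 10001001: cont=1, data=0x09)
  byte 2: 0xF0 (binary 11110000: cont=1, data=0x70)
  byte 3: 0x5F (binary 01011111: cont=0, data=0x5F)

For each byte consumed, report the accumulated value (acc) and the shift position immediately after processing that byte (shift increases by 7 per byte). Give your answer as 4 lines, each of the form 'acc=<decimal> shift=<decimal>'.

byte 0=0x92: payload=0x12=18, contrib = 18<<0 = 18; acc -> 18, shift -> 7
byte 1=0x89: payload=0x09=9, contrib = 9<<7 = 1152; acc -> 1170, shift -> 14
byte 2=0xF0: payload=0x70=112, contrib = 112<<14 = 1835008; acc -> 1836178, shift -> 21
byte 3=0x5F: payload=0x5F=95, contrib = 95<<21 = 199229440; acc -> 201065618, shift -> 28

Answer: acc=18 shift=7
acc=1170 shift=14
acc=1836178 shift=21
acc=201065618 shift=28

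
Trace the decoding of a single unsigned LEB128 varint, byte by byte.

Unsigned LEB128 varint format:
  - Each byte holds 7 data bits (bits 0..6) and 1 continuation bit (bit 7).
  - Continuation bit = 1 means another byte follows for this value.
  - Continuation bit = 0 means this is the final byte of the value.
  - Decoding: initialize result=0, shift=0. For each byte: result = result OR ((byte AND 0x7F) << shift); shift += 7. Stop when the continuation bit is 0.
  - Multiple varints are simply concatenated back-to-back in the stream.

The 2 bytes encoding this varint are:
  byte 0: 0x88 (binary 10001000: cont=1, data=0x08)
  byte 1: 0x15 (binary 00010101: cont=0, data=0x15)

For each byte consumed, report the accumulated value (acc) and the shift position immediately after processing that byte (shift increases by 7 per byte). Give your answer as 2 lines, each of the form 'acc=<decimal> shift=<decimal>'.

Answer: acc=8 shift=7
acc=2696 shift=14

Derivation:
byte 0=0x88: payload=0x08=8, contrib = 8<<0 = 8; acc -> 8, shift -> 7
byte 1=0x15: payload=0x15=21, contrib = 21<<7 = 2688; acc -> 2696, shift -> 14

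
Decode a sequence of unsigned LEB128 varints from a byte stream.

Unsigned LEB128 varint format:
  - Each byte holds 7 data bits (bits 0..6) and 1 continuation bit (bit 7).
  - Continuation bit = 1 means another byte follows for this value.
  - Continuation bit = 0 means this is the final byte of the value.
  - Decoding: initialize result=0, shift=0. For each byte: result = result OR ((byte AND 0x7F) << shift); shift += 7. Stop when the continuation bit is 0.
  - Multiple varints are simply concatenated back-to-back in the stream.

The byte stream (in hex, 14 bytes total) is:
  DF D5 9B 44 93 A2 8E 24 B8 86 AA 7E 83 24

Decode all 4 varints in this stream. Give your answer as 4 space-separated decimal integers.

Answer: 143059679 75731219 264930104 4611

Derivation:
  byte[0]=0xDF cont=1 payload=0x5F=95: acc |= 95<<0 -> acc=95 shift=7
  byte[1]=0xD5 cont=1 payload=0x55=85: acc |= 85<<7 -> acc=10975 shift=14
  byte[2]=0x9B cont=1 payload=0x1B=27: acc |= 27<<14 -> acc=453343 shift=21
  byte[3]=0x44 cont=0 payload=0x44=68: acc |= 68<<21 -> acc=143059679 shift=28 [end]
Varint 1: bytes[0:4] = DF D5 9B 44 -> value 143059679 (4 byte(s))
  byte[4]=0x93 cont=1 payload=0x13=19: acc |= 19<<0 -> acc=19 shift=7
  byte[5]=0xA2 cont=1 payload=0x22=34: acc |= 34<<7 -> acc=4371 shift=14
  byte[6]=0x8E cont=1 payload=0x0E=14: acc |= 14<<14 -> acc=233747 shift=21
  byte[7]=0x24 cont=0 payload=0x24=36: acc |= 36<<21 -> acc=75731219 shift=28 [end]
Varint 2: bytes[4:8] = 93 A2 8E 24 -> value 75731219 (4 byte(s))
  byte[8]=0xB8 cont=1 payload=0x38=56: acc |= 56<<0 -> acc=56 shift=7
  byte[9]=0x86 cont=1 payload=0x06=6: acc |= 6<<7 -> acc=824 shift=14
  byte[10]=0xAA cont=1 payload=0x2A=42: acc |= 42<<14 -> acc=688952 shift=21
  byte[11]=0x7E cont=0 payload=0x7E=126: acc |= 126<<21 -> acc=264930104 shift=28 [end]
Varint 3: bytes[8:12] = B8 86 AA 7E -> value 264930104 (4 byte(s))
  byte[12]=0x83 cont=1 payload=0x03=3: acc |= 3<<0 -> acc=3 shift=7
  byte[13]=0x24 cont=0 payload=0x24=36: acc |= 36<<7 -> acc=4611 shift=14 [end]
Varint 4: bytes[12:14] = 83 24 -> value 4611 (2 byte(s))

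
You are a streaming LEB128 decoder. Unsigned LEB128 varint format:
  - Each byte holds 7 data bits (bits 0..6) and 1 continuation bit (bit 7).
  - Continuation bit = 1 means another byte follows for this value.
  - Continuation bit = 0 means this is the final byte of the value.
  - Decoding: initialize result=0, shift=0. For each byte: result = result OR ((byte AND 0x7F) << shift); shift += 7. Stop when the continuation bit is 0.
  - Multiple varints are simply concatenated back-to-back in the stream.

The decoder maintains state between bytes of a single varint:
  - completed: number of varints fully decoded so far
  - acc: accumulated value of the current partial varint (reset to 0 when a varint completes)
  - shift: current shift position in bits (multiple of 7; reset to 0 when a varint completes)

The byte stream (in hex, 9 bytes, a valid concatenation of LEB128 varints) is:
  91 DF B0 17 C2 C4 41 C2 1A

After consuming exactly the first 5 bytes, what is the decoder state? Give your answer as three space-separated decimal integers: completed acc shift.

Answer: 1 66 7

Derivation:
byte[0]=0x91 cont=1 payload=0x11: acc |= 17<<0 -> completed=0 acc=17 shift=7
byte[1]=0xDF cont=1 payload=0x5F: acc |= 95<<7 -> completed=0 acc=12177 shift=14
byte[2]=0xB0 cont=1 payload=0x30: acc |= 48<<14 -> completed=0 acc=798609 shift=21
byte[3]=0x17 cont=0 payload=0x17: varint #1 complete (value=49033105); reset -> completed=1 acc=0 shift=0
byte[4]=0xC2 cont=1 payload=0x42: acc |= 66<<0 -> completed=1 acc=66 shift=7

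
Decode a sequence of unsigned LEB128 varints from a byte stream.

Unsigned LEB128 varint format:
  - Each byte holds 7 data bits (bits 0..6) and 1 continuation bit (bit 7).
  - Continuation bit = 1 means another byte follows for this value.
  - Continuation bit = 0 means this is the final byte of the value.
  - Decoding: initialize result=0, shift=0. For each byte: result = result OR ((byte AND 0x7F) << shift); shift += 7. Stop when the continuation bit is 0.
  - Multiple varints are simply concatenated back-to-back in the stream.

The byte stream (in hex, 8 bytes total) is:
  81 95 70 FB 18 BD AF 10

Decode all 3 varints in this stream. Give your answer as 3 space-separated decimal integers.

  byte[0]=0x81 cont=1 payload=0x01=1: acc |= 1<<0 -> acc=1 shift=7
  byte[1]=0x95 cont=1 payload=0x15=21: acc |= 21<<7 -> acc=2689 shift=14
  byte[2]=0x70 cont=0 payload=0x70=112: acc |= 112<<14 -> acc=1837697 shift=21 [end]
Varint 1: bytes[0:3] = 81 95 70 -> value 1837697 (3 byte(s))
  byte[3]=0xFB cont=1 payload=0x7B=123: acc |= 123<<0 -> acc=123 shift=7
  byte[4]=0x18 cont=0 payload=0x18=24: acc |= 24<<7 -> acc=3195 shift=14 [end]
Varint 2: bytes[3:5] = FB 18 -> value 3195 (2 byte(s))
  byte[5]=0xBD cont=1 payload=0x3D=61: acc |= 61<<0 -> acc=61 shift=7
  byte[6]=0xAF cont=1 payload=0x2F=47: acc |= 47<<7 -> acc=6077 shift=14
  byte[7]=0x10 cont=0 payload=0x10=16: acc |= 16<<14 -> acc=268221 shift=21 [end]
Varint 3: bytes[5:8] = BD AF 10 -> value 268221 (3 byte(s))

Answer: 1837697 3195 268221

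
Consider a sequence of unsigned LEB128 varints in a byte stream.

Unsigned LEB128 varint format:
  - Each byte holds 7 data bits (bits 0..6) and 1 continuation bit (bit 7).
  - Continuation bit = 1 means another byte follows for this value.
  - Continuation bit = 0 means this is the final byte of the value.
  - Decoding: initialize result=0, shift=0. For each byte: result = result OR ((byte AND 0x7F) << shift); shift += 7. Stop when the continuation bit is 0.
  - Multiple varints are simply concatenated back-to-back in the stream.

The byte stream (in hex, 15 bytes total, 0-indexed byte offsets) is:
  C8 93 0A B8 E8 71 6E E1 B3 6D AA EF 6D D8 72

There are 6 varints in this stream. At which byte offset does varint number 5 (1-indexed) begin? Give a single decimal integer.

Answer: 10

Derivation:
  byte[0]=0xC8 cont=1 payload=0x48=72: acc |= 72<<0 -> acc=72 shift=7
  byte[1]=0x93 cont=1 payload=0x13=19: acc |= 19<<7 -> acc=2504 shift=14
  byte[2]=0x0A cont=0 payload=0x0A=10: acc |= 10<<14 -> acc=166344 shift=21 [end]
Varint 1: bytes[0:3] = C8 93 0A -> value 166344 (3 byte(s))
  byte[3]=0xB8 cont=1 payload=0x38=56: acc |= 56<<0 -> acc=56 shift=7
  byte[4]=0xE8 cont=1 payload=0x68=104: acc |= 104<<7 -> acc=13368 shift=14
  byte[5]=0x71 cont=0 payload=0x71=113: acc |= 113<<14 -> acc=1864760 shift=21 [end]
Varint 2: bytes[3:6] = B8 E8 71 -> value 1864760 (3 byte(s))
  byte[6]=0x6E cont=0 payload=0x6E=110: acc |= 110<<0 -> acc=110 shift=7 [end]
Varint 3: bytes[6:7] = 6E -> value 110 (1 byte(s))
  byte[7]=0xE1 cont=1 payload=0x61=97: acc |= 97<<0 -> acc=97 shift=7
  byte[8]=0xB3 cont=1 payload=0x33=51: acc |= 51<<7 -> acc=6625 shift=14
  byte[9]=0x6D cont=0 payload=0x6D=109: acc |= 109<<14 -> acc=1792481 shift=21 [end]
Varint 4: bytes[7:10] = E1 B3 6D -> value 1792481 (3 byte(s))
  byte[10]=0xAA cont=1 payload=0x2A=42: acc |= 42<<0 -> acc=42 shift=7
  byte[11]=0xEF cont=1 payload=0x6F=111: acc |= 111<<7 -> acc=14250 shift=14
  byte[12]=0x6D cont=0 payload=0x6D=109: acc |= 109<<14 -> acc=1800106 shift=21 [end]
Varint 5: bytes[10:13] = AA EF 6D -> value 1800106 (3 byte(s))
  byte[13]=0xD8 cont=1 payload=0x58=88: acc |= 88<<0 -> acc=88 shift=7
  byte[14]=0x72 cont=0 payload=0x72=114: acc |= 114<<7 -> acc=14680 shift=14 [end]
Varint 6: bytes[13:15] = D8 72 -> value 14680 (2 byte(s))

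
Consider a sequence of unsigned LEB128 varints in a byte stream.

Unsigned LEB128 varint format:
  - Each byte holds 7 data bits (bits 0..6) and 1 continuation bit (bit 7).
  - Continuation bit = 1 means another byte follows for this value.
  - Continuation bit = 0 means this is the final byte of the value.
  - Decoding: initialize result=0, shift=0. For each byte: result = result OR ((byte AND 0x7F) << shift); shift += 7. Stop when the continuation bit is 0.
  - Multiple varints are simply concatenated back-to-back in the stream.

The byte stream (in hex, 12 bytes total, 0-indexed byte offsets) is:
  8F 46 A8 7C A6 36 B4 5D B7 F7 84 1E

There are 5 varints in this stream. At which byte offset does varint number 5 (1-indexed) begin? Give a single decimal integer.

Answer: 8

Derivation:
  byte[0]=0x8F cont=1 payload=0x0F=15: acc |= 15<<0 -> acc=15 shift=7
  byte[1]=0x46 cont=0 payload=0x46=70: acc |= 70<<7 -> acc=8975 shift=14 [end]
Varint 1: bytes[0:2] = 8F 46 -> value 8975 (2 byte(s))
  byte[2]=0xA8 cont=1 payload=0x28=40: acc |= 40<<0 -> acc=40 shift=7
  byte[3]=0x7C cont=0 payload=0x7C=124: acc |= 124<<7 -> acc=15912 shift=14 [end]
Varint 2: bytes[2:4] = A8 7C -> value 15912 (2 byte(s))
  byte[4]=0xA6 cont=1 payload=0x26=38: acc |= 38<<0 -> acc=38 shift=7
  byte[5]=0x36 cont=0 payload=0x36=54: acc |= 54<<7 -> acc=6950 shift=14 [end]
Varint 3: bytes[4:6] = A6 36 -> value 6950 (2 byte(s))
  byte[6]=0xB4 cont=1 payload=0x34=52: acc |= 52<<0 -> acc=52 shift=7
  byte[7]=0x5D cont=0 payload=0x5D=93: acc |= 93<<7 -> acc=11956 shift=14 [end]
Varint 4: bytes[6:8] = B4 5D -> value 11956 (2 byte(s))
  byte[8]=0xB7 cont=1 payload=0x37=55: acc |= 55<<0 -> acc=55 shift=7
  byte[9]=0xF7 cont=1 payload=0x77=119: acc |= 119<<7 -> acc=15287 shift=14
  byte[10]=0x84 cont=1 payload=0x04=4: acc |= 4<<14 -> acc=80823 shift=21
  byte[11]=0x1E cont=0 payload=0x1E=30: acc |= 30<<21 -> acc=62995383 shift=28 [end]
Varint 5: bytes[8:12] = B7 F7 84 1E -> value 62995383 (4 byte(s))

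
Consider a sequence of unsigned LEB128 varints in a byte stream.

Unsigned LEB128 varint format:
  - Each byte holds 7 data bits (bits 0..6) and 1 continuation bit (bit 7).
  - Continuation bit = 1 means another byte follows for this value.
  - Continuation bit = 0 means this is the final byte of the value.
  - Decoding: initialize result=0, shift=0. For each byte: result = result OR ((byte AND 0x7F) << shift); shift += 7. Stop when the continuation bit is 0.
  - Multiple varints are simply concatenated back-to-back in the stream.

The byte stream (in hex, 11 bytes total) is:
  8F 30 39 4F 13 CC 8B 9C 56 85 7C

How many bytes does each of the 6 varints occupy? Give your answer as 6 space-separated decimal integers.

  byte[0]=0x8F cont=1 payload=0x0F=15: acc |= 15<<0 -> acc=15 shift=7
  byte[1]=0x30 cont=0 payload=0x30=48: acc |= 48<<7 -> acc=6159 shift=14 [end]
Varint 1: bytes[0:2] = 8F 30 -> value 6159 (2 byte(s))
  byte[2]=0x39 cont=0 payload=0x39=57: acc |= 57<<0 -> acc=57 shift=7 [end]
Varint 2: bytes[2:3] = 39 -> value 57 (1 byte(s))
  byte[3]=0x4F cont=0 payload=0x4F=79: acc |= 79<<0 -> acc=79 shift=7 [end]
Varint 3: bytes[3:4] = 4F -> value 79 (1 byte(s))
  byte[4]=0x13 cont=0 payload=0x13=19: acc |= 19<<0 -> acc=19 shift=7 [end]
Varint 4: bytes[4:5] = 13 -> value 19 (1 byte(s))
  byte[5]=0xCC cont=1 payload=0x4C=76: acc |= 76<<0 -> acc=76 shift=7
  byte[6]=0x8B cont=1 payload=0x0B=11: acc |= 11<<7 -> acc=1484 shift=14
  byte[7]=0x9C cont=1 payload=0x1C=28: acc |= 28<<14 -> acc=460236 shift=21
  byte[8]=0x56 cont=0 payload=0x56=86: acc |= 86<<21 -> acc=180815308 shift=28 [end]
Varint 5: bytes[5:9] = CC 8B 9C 56 -> value 180815308 (4 byte(s))
  byte[9]=0x85 cont=1 payload=0x05=5: acc |= 5<<0 -> acc=5 shift=7
  byte[10]=0x7C cont=0 payload=0x7C=124: acc |= 124<<7 -> acc=15877 shift=14 [end]
Varint 6: bytes[9:11] = 85 7C -> value 15877 (2 byte(s))

Answer: 2 1 1 1 4 2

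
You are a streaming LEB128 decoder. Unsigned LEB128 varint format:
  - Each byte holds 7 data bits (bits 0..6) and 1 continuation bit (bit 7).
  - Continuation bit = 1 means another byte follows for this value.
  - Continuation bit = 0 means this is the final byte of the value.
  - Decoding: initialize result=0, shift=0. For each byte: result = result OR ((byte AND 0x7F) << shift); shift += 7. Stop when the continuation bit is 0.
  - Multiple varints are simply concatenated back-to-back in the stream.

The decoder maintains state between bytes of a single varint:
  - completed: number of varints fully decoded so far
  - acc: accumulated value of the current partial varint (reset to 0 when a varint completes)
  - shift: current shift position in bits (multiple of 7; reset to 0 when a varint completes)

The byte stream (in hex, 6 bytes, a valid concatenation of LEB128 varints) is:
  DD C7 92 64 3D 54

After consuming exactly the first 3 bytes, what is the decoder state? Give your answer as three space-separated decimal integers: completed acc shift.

Answer: 0 304093 21

Derivation:
byte[0]=0xDD cont=1 payload=0x5D: acc |= 93<<0 -> completed=0 acc=93 shift=7
byte[1]=0xC7 cont=1 payload=0x47: acc |= 71<<7 -> completed=0 acc=9181 shift=14
byte[2]=0x92 cont=1 payload=0x12: acc |= 18<<14 -> completed=0 acc=304093 shift=21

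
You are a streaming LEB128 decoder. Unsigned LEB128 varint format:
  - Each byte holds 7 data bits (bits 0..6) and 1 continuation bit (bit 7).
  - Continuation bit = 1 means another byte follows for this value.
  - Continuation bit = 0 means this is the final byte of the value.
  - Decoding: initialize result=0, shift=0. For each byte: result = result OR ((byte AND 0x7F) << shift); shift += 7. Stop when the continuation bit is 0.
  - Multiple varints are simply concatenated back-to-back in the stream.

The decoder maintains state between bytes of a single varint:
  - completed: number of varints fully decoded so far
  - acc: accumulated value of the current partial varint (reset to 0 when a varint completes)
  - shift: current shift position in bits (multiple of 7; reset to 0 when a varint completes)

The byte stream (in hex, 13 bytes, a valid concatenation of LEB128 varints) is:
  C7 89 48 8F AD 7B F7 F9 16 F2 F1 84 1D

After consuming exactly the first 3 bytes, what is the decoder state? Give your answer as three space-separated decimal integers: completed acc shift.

byte[0]=0xC7 cont=1 payload=0x47: acc |= 71<<0 -> completed=0 acc=71 shift=7
byte[1]=0x89 cont=1 payload=0x09: acc |= 9<<7 -> completed=0 acc=1223 shift=14
byte[2]=0x48 cont=0 payload=0x48: varint #1 complete (value=1180871); reset -> completed=1 acc=0 shift=0

Answer: 1 0 0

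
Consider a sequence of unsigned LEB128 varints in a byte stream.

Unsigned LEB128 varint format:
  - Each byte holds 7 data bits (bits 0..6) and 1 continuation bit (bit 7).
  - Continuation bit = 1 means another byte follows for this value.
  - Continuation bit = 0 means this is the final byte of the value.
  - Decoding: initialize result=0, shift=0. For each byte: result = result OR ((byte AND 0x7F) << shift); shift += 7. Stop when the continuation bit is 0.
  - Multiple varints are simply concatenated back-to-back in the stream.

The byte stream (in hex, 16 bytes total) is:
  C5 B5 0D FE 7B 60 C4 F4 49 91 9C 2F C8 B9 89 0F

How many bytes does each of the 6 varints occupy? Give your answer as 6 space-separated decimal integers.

  byte[0]=0xC5 cont=1 payload=0x45=69: acc |= 69<<0 -> acc=69 shift=7
  byte[1]=0xB5 cont=1 payload=0x35=53: acc |= 53<<7 -> acc=6853 shift=14
  byte[2]=0x0D cont=0 payload=0x0D=13: acc |= 13<<14 -> acc=219845 shift=21 [end]
Varint 1: bytes[0:3] = C5 B5 0D -> value 219845 (3 byte(s))
  byte[3]=0xFE cont=1 payload=0x7E=126: acc |= 126<<0 -> acc=126 shift=7
  byte[4]=0x7B cont=0 payload=0x7B=123: acc |= 123<<7 -> acc=15870 shift=14 [end]
Varint 2: bytes[3:5] = FE 7B -> value 15870 (2 byte(s))
  byte[5]=0x60 cont=0 payload=0x60=96: acc |= 96<<0 -> acc=96 shift=7 [end]
Varint 3: bytes[5:6] = 60 -> value 96 (1 byte(s))
  byte[6]=0xC4 cont=1 payload=0x44=68: acc |= 68<<0 -> acc=68 shift=7
  byte[7]=0xF4 cont=1 payload=0x74=116: acc |= 116<<7 -> acc=14916 shift=14
  byte[8]=0x49 cont=0 payload=0x49=73: acc |= 73<<14 -> acc=1210948 shift=21 [end]
Varint 4: bytes[6:9] = C4 F4 49 -> value 1210948 (3 byte(s))
  byte[9]=0x91 cont=1 payload=0x11=17: acc |= 17<<0 -> acc=17 shift=7
  byte[10]=0x9C cont=1 payload=0x1C=28: acc |= 28<<7 -> acc=3601 shift=14
  byte[11]=0x2F cont=0 payload=0x2F=47: acc |= 47<<14 -> acc=773649 shift=21 [end]
Varint 5: bytes[9:12] = 91 9C 2F -> value 773649 (3 byte(s))
  byte[12]=0xC8 cont=1 payload=0x48=72: acc |= 72<<0 -> acc=72 shift=7
  byte[13]=0xB9 cont=1 payload=0x39=57: acc |= 57<<7 -> acc=7368 shift=14
  byte[14]=0x89 cont=1 payload=0x09=9: acc |= 9<<14 -> acc=154824 shift=21
  byte[15]=0x0F cont=0 payload=0x0F=15: acc |= 15<<21 -> acc=31612104 shift=28 [end]
Varint 6: bytes[12:16] = C8 B9 89 0F -> value 31612104 (4 byte(s))

Answer: 3 2 1 3 3 4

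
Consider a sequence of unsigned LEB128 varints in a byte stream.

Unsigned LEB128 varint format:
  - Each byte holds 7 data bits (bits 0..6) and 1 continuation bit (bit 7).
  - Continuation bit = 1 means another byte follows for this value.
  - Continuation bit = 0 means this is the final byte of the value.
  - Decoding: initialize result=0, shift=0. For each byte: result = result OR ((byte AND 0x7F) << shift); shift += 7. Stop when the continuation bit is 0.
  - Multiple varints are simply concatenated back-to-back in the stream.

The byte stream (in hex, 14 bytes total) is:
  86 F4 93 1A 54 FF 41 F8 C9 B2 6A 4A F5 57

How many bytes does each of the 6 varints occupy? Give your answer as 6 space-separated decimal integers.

Answer: 4 1 2 4 1 2

Derivation:
  byte[0]=0x86 cont=1 payload=0x06=6: acc |= 6<<0 -> acc=6 shift=7
  byte[1]=0xF4 cont=1 payload=0x74=116: acc |= 116<<7 -> acc=14854 shift=14
  byte[2]=0x93 cont=1 payload=0x13=19: acc |= 19<<14 -> acc=326150 shift=21
  byte[3]=0x1A cont=0 payload=0x1A=26: acc |= 26<<21 -> acc=54852102 shift=28 [end]
Varint 1: bytes[0:4] = 86 F4 93 1A -> value 54852102 (4 byte(s))
  byte[4]=0x54 cont=0 payload=0x54=84: acc |= 84<<0 -> acc=84 shift=7 [end]
Varint 2: bytes[4:5] = 54 -> value 84 (1 byte(s))
  byte[5]=0xFF cont=1 payload=0x7F=127: acc |= 127<<0 -> acc=127 shift=7
  byte[6]=0x41 cont=0 payload=0x41=65: acc |= 65<<7 -> acc=8447 shift=14 [end]
Varint 3: bytes[5:7] = FF 41 -> value 8447 (2 byte(s))
  byte[7]=0xF8 cont=1 payload=0x78=120: acc |= 120<<0 -> acc=120 shift=7
  byte[8]=0xC9 cont=1 payload=0x49=73: acc |= 73<<7 -> acc=9464 shift=14
  byte[9]=0xB2 cont=1 payload=0x32=50: acc |= 50<<14 -> acc=828664 shift=21
  byte[10]=0x6A cont=0 payload=0x6A=106: acc |= 106<<21 -> acc=223126776 shift=28 [end]
Varint 4: bytes[7:11] = F8 C9 B2 6A -> value 223126776 (4 byte(s))
  byte[11]=0x4A cont=0 payload=0x4A=74: acc |= 74<<0 -> acc=74 shift=7 [end]
Varint 5: bytes[11:12] = 4A -> value 74 (1 byte(s))
  byte[12]=0xF5 cont=1 payload=0x75=117: acc |= 117<<0 -> acc=117 shift=7
  byte[13]=0x57 cont=0 payload=0x57=87: acc |= 87<<7 -> acc=11253 shift=14 [end]
Varint 6: bytes[12:14] = F5 57 -> value 11253 (2 byte(s))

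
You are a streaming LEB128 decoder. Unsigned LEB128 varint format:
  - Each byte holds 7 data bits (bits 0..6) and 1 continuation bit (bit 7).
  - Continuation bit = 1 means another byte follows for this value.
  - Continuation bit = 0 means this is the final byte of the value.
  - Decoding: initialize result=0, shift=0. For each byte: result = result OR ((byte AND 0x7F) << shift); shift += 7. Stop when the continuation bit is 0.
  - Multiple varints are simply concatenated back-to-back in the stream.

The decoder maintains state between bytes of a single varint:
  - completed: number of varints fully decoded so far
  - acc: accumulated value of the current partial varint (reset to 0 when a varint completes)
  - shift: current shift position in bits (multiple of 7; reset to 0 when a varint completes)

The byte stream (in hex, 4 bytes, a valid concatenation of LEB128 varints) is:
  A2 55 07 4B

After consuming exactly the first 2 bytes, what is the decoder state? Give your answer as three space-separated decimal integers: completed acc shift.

byte[0]=0xA2 cont=1 payload=0x22: acc |= 34<<0 -> completed=0 acc=34 shift=7
byte[1]=0x55 cont=0 payload=0x55: varint #1 complete (value=10914); reset -> completed=1 acc=0 shift=0

Answer: 1 0 0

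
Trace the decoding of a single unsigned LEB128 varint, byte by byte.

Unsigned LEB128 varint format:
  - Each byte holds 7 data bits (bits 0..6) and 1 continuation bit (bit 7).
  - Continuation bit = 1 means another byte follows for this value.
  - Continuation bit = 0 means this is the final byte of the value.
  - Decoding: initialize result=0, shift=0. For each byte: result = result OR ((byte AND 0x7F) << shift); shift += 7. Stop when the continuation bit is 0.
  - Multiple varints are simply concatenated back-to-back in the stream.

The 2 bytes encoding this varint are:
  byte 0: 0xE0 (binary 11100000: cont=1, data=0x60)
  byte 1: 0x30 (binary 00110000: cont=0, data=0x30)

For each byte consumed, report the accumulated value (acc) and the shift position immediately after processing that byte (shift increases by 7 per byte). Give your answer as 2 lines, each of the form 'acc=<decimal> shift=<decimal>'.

Answer: acc=96 shift=7
acc=6240 shift=14

Derivation:
byte 0=0xE0: payload=0x60=96, contrib = 96<<0 = 96; acc -> 96, shift -> 7
byte 1=0x30: payload=0x30=48, contrib = 48<<7 = 6144; acc -> 6240, shift -> 14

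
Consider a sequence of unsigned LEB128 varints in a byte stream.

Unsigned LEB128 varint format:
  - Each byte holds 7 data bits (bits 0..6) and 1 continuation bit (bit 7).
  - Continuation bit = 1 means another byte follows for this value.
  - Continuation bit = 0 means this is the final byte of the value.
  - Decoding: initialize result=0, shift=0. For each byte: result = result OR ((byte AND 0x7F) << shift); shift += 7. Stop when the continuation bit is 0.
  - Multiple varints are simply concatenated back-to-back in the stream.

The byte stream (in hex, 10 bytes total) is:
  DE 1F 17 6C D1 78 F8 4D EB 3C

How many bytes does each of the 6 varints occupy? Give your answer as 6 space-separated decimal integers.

  byte[0]=0xDE cont=1 payload=0x5E=94: acc |= 94<<0 -> acc=94 shift=7
  byte[1]=0x1F cont=0 payload=0x1F=31: acc |= 31<<7 -> acc=4062 shift=14 [end]
Varint 1: bytes[0:2] = DE 1F -> value 4062 (2 byte(s))
  byte[2]=0x17 cont=0 payload=0x17=23: acc |= 23<<0 -> acc=23 shift=7 [end]
Varint 2: bytes[2:3] = 17 -> value 23 (1 byte(s))
  byte[3]=0x6C cont=0 payload=0x6C=108: acc |= 108<<0 -> acc=108 shift=7 [end]
Varint 3: bytes[3:4] = 6C -> value 108 (1 byte(s))
  byte[4]=0xD1 cont=1 payload=0x51=81: acc |= 81<<0 -> acc=81 shift=7
  byte[5]=0x78 cont=0 payload=0x78=120: acc |= 120<<7 -> acc=15441 shift=14 [end]
Varint 4: bytes[4:6] = D1 78 -> value 15441 (2 byte(s))
  byte[6]=0xF8 cont=1 payload=0x78=120: acc |= 120<<0 -> acc=120 shift=7
  byte[7]=0x4D cont=0 payload=0x4D=77: acc |= 77<<7 -> acc=9976 shift=14 [end]
Varint 5: bytes[6:8] = F8 4D -> value 9976 (2 byte(s))
  byte[8]=0xEB cont=1 payload=0x6B=107: acc |= 107<<0 -> acc=107 shift=7
  byte[9]=0x3C cont=0 payload=0x3C=60: acc |= 60<<7 -> acc=7787 shift=14 [end]
Varint 6: bytes[8:10] = EB 3C -> value 7787 (2 byte(s))

Answer: 2 1 1 2 2 2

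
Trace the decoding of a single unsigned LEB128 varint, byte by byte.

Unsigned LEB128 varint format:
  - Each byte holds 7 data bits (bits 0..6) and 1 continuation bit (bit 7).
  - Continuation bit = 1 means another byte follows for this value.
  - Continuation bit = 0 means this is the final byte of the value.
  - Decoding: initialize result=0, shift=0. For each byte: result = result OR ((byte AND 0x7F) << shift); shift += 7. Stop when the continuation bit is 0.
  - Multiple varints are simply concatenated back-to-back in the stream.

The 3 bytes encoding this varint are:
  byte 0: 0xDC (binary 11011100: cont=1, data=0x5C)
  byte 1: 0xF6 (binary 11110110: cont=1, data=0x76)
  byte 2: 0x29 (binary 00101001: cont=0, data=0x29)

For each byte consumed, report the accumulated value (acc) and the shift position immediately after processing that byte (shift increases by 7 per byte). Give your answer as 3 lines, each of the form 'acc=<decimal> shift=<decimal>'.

Answer: acc=92 shift=7
acc=15196 shift=14
acc=686940 shift=21

Derivation:
byte 0=0xDC: payload=0x5C=92, contrib = 92<<0 = 92; acc -> 92, shift -> 7
byte 1=0xF6: payload=0x76=118, contrib = 118<<7 = 15104; acc -> 15196, shift -> 14
byte 2=0x29: payload=0x29=41, contrib = 41<<14 = 671744; acc -> 686940, shift -> 21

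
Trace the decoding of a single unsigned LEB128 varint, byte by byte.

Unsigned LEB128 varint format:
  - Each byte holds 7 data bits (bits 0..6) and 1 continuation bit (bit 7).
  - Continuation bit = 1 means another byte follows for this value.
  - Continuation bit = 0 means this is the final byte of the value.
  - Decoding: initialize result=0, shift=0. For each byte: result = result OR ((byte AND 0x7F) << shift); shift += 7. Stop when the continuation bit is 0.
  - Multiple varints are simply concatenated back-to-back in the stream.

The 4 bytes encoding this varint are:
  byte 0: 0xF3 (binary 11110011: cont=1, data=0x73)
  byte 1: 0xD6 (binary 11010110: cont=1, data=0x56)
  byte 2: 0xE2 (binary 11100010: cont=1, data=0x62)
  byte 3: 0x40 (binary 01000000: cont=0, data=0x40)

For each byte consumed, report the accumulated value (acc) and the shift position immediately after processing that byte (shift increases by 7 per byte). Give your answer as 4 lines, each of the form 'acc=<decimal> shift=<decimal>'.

Answer: acc=115 shift=7
acc=11123 shift=14
acc=1616755 shift=21
acc=135834483 shift=28

Derivation:
byte 0=0xF3: payload=0x73=115, contrib = 115<<0 = 115; acc -> 115, shift -> 7
byte 1=0xD6: payload=0x56=86, contrib = 86<<7 = 11008; acc -> 11123, shift -> 14
byte 2=0xE2: payload=0x62=98, contrib = 98<<14 = 1605632; acc -> 1616755, shift -> 21
byte 3=0x40: payload=0x40=64, contrib = 64<<21 = 134217728; acc -> 135834483, shift -> 28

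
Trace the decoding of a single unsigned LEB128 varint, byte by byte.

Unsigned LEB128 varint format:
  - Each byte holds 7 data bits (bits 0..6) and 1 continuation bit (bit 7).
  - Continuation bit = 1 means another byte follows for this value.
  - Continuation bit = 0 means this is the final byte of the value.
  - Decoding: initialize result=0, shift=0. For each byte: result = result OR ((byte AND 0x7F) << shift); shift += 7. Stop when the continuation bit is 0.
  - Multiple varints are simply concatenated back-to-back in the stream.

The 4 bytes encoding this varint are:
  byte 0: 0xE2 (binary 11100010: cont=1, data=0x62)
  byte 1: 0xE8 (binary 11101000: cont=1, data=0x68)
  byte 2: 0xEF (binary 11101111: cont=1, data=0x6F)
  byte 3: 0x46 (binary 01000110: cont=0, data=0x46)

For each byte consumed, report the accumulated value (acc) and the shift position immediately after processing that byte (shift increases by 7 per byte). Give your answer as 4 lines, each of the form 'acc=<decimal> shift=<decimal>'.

byte 0=0xE2: payload=0x62=98, contrib = 98<<0 = 98; acc -> 98, shift -> 7
byte 1=0xE8: payload=0x68=104, contrib = 104<<7 = 13312; acc -> 13410, shift -> 14
byte 2=0xEF: payload=0x6F=111, contrib = 111<<14 = 1818624; acc -> 1832034, shift -> 21
byte 3=0x46: payload=0x46=70, contrib = 70<<21 = 146800640; acc -> 148632674, shift -> 28

Answer: acc=98 shift=7
acc=13410 shift=14
acc=1832034 shift=21
acc=148632674 shift=28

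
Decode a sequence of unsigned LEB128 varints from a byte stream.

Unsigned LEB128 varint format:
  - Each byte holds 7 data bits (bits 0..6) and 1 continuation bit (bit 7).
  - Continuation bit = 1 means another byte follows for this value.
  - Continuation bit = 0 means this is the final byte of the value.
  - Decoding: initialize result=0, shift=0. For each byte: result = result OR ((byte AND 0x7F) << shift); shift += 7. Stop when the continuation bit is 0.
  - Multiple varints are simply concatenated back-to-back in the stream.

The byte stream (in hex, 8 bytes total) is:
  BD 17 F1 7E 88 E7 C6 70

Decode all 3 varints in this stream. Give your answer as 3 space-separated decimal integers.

  byte[0]=0xBD cont=1 payload=0x3D=61: acc |= 61<<0 -> acc=61 shift=7
  byte[1]=0x17 cont=0 payload=0x17=23: acc |= 23<<7 -> acc=3005 shift=14 [end]
Varint 1: bytes[0:2] = BD 17 -> value 3005 (2 byte(s))
  byte[2]=0xF1 cont=1 payload=0x71=113: acc |= 113<<0 -> acc=113 shift=7
  byte[3]=0x7E cont=0 payload=0x7E=126: acc |= 126<<7 -> acc=16241 shift=14 [end]
Varint 2: bytes[2:4] = F1 7E -> value 16241 (2 byte(s))
  byte[4]=0x88 cont=1 payload=0x08=8: acc |= 8<<0 -> acc=8 shift=7
  byte[5]=0xE7 cont=1 payload=0x67=103: acc |= 103<<7 -> acc=13192 shift=14
  byte[6]=0xC6 cont=1 payload=0x46=70: acc |= 70<<14 -> acc=1160072 shift=21
  byte[7]=0x70 cont=0 payload=0x70=112: acc |= 112<<21 -> acc=236041096 shift=28 [end]
Varint 3: bytes[4:8] = 88 E7 C6 70 -> value 236041096 (4 byte(s))

Answer: 3005 16241 236041096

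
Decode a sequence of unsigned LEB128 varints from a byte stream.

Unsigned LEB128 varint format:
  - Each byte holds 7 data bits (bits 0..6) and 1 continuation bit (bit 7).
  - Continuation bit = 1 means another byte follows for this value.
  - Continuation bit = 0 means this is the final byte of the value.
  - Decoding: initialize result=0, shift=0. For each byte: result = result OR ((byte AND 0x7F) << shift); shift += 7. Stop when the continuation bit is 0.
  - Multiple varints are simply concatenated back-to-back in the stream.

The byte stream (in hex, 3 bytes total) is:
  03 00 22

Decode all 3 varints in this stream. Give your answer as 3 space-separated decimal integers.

Answer: 3 0 34

Derivation:
  byte[0]=0x03 cont=0 payload=0x03=3: acc |= 3<<0 -> acc=3 shift=7 [end]
Varint 1: bytes[0:1] = 03 -> value 3 (1 byte(s))
  byte[1]=0x00 cont=0 payload=0x00=0: acc |= 0<<0 -> acc=0 shift=7 [end]
Varint 2: bytes[1:2] = 00 -> value 0 (1 byte(s))
  byte[2]=0x22 cont=0 payload=0x22=34: acc |= 34<<0 -> acc=34 shift=7 [end]
Varint 3: bytes[2:3] = 22 -> value 34 (1 byte(s))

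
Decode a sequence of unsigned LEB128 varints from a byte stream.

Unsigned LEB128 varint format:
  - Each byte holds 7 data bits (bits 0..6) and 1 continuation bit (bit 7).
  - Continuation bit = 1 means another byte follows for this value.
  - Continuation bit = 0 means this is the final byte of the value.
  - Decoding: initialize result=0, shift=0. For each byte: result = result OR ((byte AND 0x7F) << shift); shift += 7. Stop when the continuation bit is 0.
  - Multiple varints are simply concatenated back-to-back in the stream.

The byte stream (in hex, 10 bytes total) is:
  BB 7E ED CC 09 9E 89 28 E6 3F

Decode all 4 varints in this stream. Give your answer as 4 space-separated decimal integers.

Answer: 16187 157293 656542 8166

Derivation:
  byte[0]=0xBB cont=1 payload=0x3B=59: acc |= 59<<0 -> acc=59 shift=7
  byte[1]=0x7E cont=0 payload=0x7E=126: acc |= 126<<7 -> acc=16187 shift=14 [end]
Varint 1: bytes[0:2] = BB 7E -> value 16187 (2 byte(s))
  byte[2]=0xED cont=1 payload=0x6D=109: acc |= 109<<0 -> acc=109 shift=7
  byte[3]=0xCC cont=1 payload=0x4C=76: acc |= 76<<7 -> acc=9837 shift=14
  byte[4]=0x09 cont=0 payload=0x09=9: acc |= 9<<14 -> acc=157293 shift=21 [end]
Varint 2: bytes[2:5] = ED CC 09 -> value 157293 (3 byte(s))
  byte[5]=0x9E cont=1 payload=0x1E=30: acc |= 30<<0 -> acc=30 shift=7
  byte[6]=0x89 cont=1 payload=0x09=9: acc |= 9<<7 -> acc=1182 shift=14
  byte[7]=0x28 cont=0 payload=0x28=40: acc |= 40<<14 -> acc=656542 shift=21 [end]
Varint 3: bytes[5:8] = 9E 89 28 -> value 656542 (3 byte(s))
  byte[8]=0xE6 cont=1 payload=0x66=102: acc |= 102<<0 -> acc=102 shift=7
  byte[9]=0x3F cont=0 payload=0x3F=63: acc |= 63<<7 -> acc=8166 shift=14 [end]
Varint 4: bytes[8:10] = E6 3F -> value 8166 (2 byte(s))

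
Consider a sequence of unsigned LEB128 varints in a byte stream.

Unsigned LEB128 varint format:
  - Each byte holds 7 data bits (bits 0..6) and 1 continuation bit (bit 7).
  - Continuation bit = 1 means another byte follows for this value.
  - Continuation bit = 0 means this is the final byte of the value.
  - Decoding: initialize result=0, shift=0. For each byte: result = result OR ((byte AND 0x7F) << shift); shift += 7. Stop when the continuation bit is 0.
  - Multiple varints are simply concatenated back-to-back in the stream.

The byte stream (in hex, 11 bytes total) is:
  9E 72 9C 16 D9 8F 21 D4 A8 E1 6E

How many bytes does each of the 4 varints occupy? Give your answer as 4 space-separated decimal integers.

  byte[0]=0x9E cont=1 payload=0x1E=30: acc |= 30<<0 -> acc=30 shift=7
  byte[1]=0x72 cont=0 payload=0x72=114: acc |= 114<<7 -> acc=14622 shift=14 [end]
Varint 1: bytes[0:2] = 9E 72 -> value 14622 (2 byte(s))
  byte[2]=0x9C cont=1 payload=0x1C=28: acc |= 28<<0 -> acc=28 shift=7
  byte[3]=0x16 cont=0 payload=0x16=22: acc |= 22<<7 -> acc=2844 shift=14 [end]
Varint 2: bytes[2:4] = 9C 16 -> value 2844 (2 byte(s))
  byte[4]=0xD9 cont=1 payload=0x59=89: acc |= 89<<0 -> acc=89 shift=7
  byte[5]=0x8F cont=1 payload=0x0F=15: acc |= 15<<7 -> acc=2009 shift=14
  byte[6]=0x21 cont=0 payload=0x21=33: acc |= 33<<14 -> acc=542681 shift=21 [end]
Varint 3: bytes[4:7] = D9 8F 21 -> value 542681 (3 byte(s))
  byte[7]=0xD4 cont=1 payload=0x54=84: acc |= 84<<0 -> acc=84 shift=7
  byte[8]=0xA8 cont=1 payload=0x28=40: acc |= 40<<7 -> acc=5204 shift=14
  byte[9]=0xE1 cont=1 payload=0x61=97: acc |= 97<<14 -> acc=1594452 shift=21
  byte[10]=0x6E cont=0 payload=0x6E=110: acc |= 110<<21 -> acc=232281172 shift=28 [end]
Varint 4: bytes[7:11] = D4 A8 E1 6E -> value 232281172 (4 byte(s))

Answer: 2 2 3 4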